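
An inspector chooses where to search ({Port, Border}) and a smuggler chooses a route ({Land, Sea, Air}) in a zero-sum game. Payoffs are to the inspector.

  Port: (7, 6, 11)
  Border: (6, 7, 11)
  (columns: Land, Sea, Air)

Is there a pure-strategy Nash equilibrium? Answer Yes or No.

Row minima: Port → 6, Border → 6; maximin = 6.
Column maxima: Land → 7, Sea → 7, Air → 11; minimax = 7.
6 ≠ 7, so no pure-strategy equilibrium exists.

No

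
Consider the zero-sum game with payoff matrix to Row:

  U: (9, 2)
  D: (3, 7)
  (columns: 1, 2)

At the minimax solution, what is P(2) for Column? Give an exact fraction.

6/11

Row minima: U → 2, D → 3; maximin = 3.
Column maxima: 1 → 9, 2 → 7; minimax = 7.
3 ≠ 7, so there is no saddle point; optimal play is mixed.
Let Row play U with probability p. Expected payoff against 1: 9p + 3(1−p) = 6p + 3; against 2: 2p + 7(1−p) = −5p + 7.
Setting these equal: 6p + 3 = −5p + 7 ⇒ 11p = 4 ⇒ p = 4/11, and the value is (6)·(4/11) + 3 = 57/11.
For Column: with q = P(1), equating U's and D's payoffs gives 7q + 2 = −4q + 7 ⇒ q = 5/11.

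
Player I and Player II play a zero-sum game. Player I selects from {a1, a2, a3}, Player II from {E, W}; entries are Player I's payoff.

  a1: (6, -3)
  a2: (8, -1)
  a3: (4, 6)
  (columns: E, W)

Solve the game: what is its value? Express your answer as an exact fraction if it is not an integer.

52/11

Row minima: a1 → -3, a2 → -1, a3 → 4; maximin = 4.
Column maxima: E → 8, W → 6; minimax = 6.
4 ≠ 6, so there is no saddle point; optimal play is mixed.
a1 is strictly dominated by a2, so Player I never plays it.
On the remaining 2×2 (a2, a3 vs E, W):
Let Player I play a2 with probability p. Expected payoff against E: 8p + 4(1−p) = 4p + 4; against W: (-1)p + 6(1−p) = −7p + 6.
Setting these equal: 4p + 4 = −7p + 6 ⇒ 11p = 2 ⇒ p = 2/11, and the value is (4)·(2/11) + 4 = 52/11.
For Player II: with q = P(E), equating a2's and a3's payoffs gives 9q − 1 = −2q + 6 ⇒ q = 7/11.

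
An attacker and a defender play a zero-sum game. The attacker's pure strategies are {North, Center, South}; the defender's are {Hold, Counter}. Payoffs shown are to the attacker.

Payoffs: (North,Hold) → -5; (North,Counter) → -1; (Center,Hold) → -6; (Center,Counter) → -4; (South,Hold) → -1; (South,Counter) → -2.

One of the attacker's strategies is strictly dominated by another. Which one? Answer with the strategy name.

Center

North gives a strictly higher payoff than Center against every column: -5 > -6, -1 > -4.
So Center is strictly dominated and the attacker never plays it.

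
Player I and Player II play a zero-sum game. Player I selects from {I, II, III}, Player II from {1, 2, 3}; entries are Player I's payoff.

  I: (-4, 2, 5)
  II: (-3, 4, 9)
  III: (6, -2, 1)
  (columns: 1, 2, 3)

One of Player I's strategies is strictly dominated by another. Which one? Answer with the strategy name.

II gives a strictly higher payoff than I against every column: -3 > -4, 4 > 2, 9 > 5.
So I is strictly dominated and Player I never plays it.

I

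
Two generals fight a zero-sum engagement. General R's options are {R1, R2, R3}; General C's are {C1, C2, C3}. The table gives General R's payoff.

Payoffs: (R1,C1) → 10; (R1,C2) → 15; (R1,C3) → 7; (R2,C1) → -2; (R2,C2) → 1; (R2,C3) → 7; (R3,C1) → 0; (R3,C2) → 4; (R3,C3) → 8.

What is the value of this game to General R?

80/11

Row minima: R1 → 7, R2 → -2, R3 → 0; maximin = 7.
Column maxima: C1 → 10, C2 → 15, C3 → 8; minimax = 8.
7 ≠ 8, so there is no saddle point; optimal play is mixed.
R2 is strictly dominated by R3, so General R never plays it.
C2 is strictly dominated by C1 (it gives General R strictly more in every row), so General C never plays it.
On the remaining 2×2 (R1, R3 vs C1, C3):
Let General R play R1 with probability p. Expected payoff against C1: 10p + 0(1−p) = 10p; against C3: 7p + 8(1−p) = −p + 8.
Setting these equal: 10p = −p + 8 ⇒ 11p = 8 ⇒ p = 8/11, and the value is (10)·(8/11) = 80/11.
For General C: with q = P(C1), equating R1's and R3's payoffs gives 3q + 7 = −8q + 8 ⇒ q = 1/11.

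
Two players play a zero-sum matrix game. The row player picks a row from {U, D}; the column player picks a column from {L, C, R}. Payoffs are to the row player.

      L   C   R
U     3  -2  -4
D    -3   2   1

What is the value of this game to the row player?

-9/11

Row minima: U → -4, D → -3; maximin = -3.
Column maxima: L → 3, C → 2, R → 1; minimax = 1.
-3 ≠ 1, so there is no saddle point; optimal play is mixed.
C is strictly dominated by R (it gives the row player strictly more in every row), so the column player never plays it.
On the remaining 2×2 (U, D vs L, R):
Let the row player play U with probability p. Expected payoff against L: 3p + (-3)(1−p) = 6p − 3; against R: (-4)p + 1(1−p) = −5p + 1.
Setting these equal: 6p − 3 = −5p + 1 ⇒ 11p = 4 ⇒ p = 4/11, and the value is (6)·(4/11) − 3 = -9/11.
For the column player: with q = P(L), equating U's and D's payoffs gives 7q − 4 = −4q + 1 ⇒ q = 5/11.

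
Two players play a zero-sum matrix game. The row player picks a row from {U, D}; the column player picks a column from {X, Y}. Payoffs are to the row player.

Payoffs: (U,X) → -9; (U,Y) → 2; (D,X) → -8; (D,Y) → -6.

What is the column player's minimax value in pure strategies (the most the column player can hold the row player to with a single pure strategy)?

Column maxima: X → -8, Y → 2.
The smallest of these is -8.

-8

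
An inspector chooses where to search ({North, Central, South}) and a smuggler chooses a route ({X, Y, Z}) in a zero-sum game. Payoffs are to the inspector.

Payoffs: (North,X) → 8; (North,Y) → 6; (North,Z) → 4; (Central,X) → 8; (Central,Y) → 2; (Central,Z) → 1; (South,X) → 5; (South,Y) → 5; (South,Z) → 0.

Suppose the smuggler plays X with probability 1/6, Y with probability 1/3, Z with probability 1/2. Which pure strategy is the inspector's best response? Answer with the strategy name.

North

Expected payoff of North: (1/6)·8 + (1/3)·6 + (1/2)·4 = 16/3.
Expected payoff of Central: (1/6)·8 + (1/3)·2 + (1/2)·1 = 5/2.
Expected payoff of South: (1/6)·5 + (1/3)·5 + (1/2)·0 = 5/2.
The largest is 16/3, so the inspector's best response is North.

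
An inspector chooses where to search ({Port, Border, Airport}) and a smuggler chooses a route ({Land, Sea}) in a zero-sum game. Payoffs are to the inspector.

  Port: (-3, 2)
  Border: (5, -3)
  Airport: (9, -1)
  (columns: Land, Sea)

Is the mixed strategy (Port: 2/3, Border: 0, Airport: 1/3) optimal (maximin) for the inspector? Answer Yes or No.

Yes

Against Land this mix gives (2/3)·(-3) + (1/3)·9 = 1.
Against Sea this mix gives (2/3)·2 + (1/3)·(-1) = 1.
All of the smuggler's active replies (Land, Sea) yield 1, and no column does worse for the inspector. The mix makes the smuggler indifferent and guarantees 1, so it is optimal.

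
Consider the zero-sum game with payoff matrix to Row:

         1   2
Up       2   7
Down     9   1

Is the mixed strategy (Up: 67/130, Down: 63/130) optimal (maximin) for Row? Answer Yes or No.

No

Against 1 this mix gives (67/130)·2 + (63/130)·9 = 701/130.
Against 2 this mix gives (67/130)·7 + (63/130)·1 = 266/65.
Column will play 2, holding Row to 266/65. Shifting weight toward the row that does better against 2 would raise this floor (the equalizing mix achieves 61/13 against both 2 and 1), so the proposed strategy is not optimal.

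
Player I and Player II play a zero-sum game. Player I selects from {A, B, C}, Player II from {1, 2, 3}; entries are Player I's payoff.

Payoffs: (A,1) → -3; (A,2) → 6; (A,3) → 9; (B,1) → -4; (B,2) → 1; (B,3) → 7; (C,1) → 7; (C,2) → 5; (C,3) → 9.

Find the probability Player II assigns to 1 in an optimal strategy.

Row minima: A → -3, B → -4, C → 5; maximin = 5.
Column maxima: 1 → 7, 2 → 6, 3 → 9; minimax = 6.
5 ≠ 6, so there is no saddle point; optimal play is mixed.
B is strictly dominated by A, so Player I never plays it.
3 is strictly dominated by 1 (it gives Player I strictly more in every row), so Player II never plays it.
On the remaining 2×2 (A, C vs 1, 2):
Let Player I play A with probability p. Expected payoff against 1: (-3)p + 7(1−p) = −10p + 7; against 2: 6p + 5(1−p) = p + 5.
Setting these equal: −10p + 7 = p + 5 ⇒ −11p = -2 ⇒ p = 2/11, and the value is (-10)·(2/11) + 7 = 57/11.
For Player II: with q = P(1), equating A's and C's payoffs gives −9q + 6 = 2q + 5 ⇒ q = 1/11.

1/11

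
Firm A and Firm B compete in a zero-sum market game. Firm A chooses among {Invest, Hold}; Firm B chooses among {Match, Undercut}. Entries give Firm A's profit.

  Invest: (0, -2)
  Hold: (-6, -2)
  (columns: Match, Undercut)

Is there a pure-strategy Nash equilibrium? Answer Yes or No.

Row minima: Invest → -2, Hold → -6; maximin = -2.
Column maxima: Match → 0, Undercut → -2; minimax = -2.
maximin = minimax = -2, so a saddle point exists.

Yes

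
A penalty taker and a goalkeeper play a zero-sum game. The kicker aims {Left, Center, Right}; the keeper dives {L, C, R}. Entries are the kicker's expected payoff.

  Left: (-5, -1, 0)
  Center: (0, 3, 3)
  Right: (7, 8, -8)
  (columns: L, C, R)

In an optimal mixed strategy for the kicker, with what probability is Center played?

Row minima: Left → -5, Center → 0, Right → -8; maximin = 0.
Column maxima: L → 7, C → 8, R → 3; minimax = 3.
0 ≠ 3, so there is no saddle point; optimal play is mixed.
Left is strictly dominated by Center, so the kicker never plays it.
C is strictly dominated by L (it gives the kicker strictly more in every row), so the keeper never plays it.
On the remaining 2×2 (Center, Right vs L, R):
Let the kicker play Center with probability p. Expected payoff against L: 0p + 7(1−p) = −7p + 7; against R: 3p + (-8)(1−p) = 11p − 8.
Setting these equal: −7p + 7 = 11p − 8 ⇒ −18p = -15 ⇒ p = 5/6, and the value is (-7)·(5/6) + 7 = 7/6.
For the keeper: with q = P(L), equating Center's and Right's payoffs gives −3q + 3 = 15q − 8 ⇒ q = 11/18.

5/6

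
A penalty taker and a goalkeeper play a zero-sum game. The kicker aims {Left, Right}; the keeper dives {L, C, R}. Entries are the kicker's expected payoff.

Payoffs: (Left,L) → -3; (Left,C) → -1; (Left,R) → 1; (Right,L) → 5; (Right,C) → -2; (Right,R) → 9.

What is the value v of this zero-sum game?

-11/9

Row minima: Left → -3, Right → -2; maximin = -2.
Column maxima: L → 5, C → -1, R → 9; minimax = -1.
-2 ≠ -1, so there is no saddle point; optimal play is mixed.
R is strictly dominated by L (it gives the kicker strictly more in every row), so the keeper never plays it.
On the remaining 2×2 (Left, Right vs L, C):
Let the kicker play Left with probability p. Expected payoff against L: (-3)p + 5(1−p) = −8p + 5; against C: (-1)p + (-2)(1−p) = p − 2.
Setting these equal: −8p + 5 = p − 2 ⇒ −9p = -7 ⇒ p = 7/9, and the value is (-8)·(7/9) + 5 = -11/9.
For the keeper: with q = P(L), equating Left's and Right's payoffs gives −2q − 1 = 7q − 2 ⇒ q = 1/9.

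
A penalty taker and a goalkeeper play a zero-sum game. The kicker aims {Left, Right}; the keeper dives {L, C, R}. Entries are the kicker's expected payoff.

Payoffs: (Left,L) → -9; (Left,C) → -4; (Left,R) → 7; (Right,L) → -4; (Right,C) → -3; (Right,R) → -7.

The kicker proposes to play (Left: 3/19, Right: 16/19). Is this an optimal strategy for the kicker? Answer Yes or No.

Yes

Against L this mix gives (3/19)·(-9) + (16/19)·(-4) = -91/19.
Against C this mix gives (3/19)·(-4) + (16/19)·(-3) = -60/19.
Against R this mix gives (3/19)·7 + (16/19)·(-7) = -91/19.
All of the keeper's active replies (L, R) yield -91/19, and no column does worse for the kicker. The mix makes the keeper indifferent and guarantees -91/19, so it is optimal.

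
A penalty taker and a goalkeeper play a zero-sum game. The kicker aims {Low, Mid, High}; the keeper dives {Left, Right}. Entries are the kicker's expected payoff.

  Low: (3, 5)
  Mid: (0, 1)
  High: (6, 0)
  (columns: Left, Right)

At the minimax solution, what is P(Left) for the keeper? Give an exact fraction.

Row minima: Low → 3, Mid → 0, High → 0; maximin = 3.
Column maxima: Left → 6, Right → 5; minimax = 5.
3 ≠ 5, so there is no saddle point; optimal play is mixed.
Mid is strictly dominated by Low, so the kicker never plays it.
On the remaining 2×2 (Low, High vs Left, Right):
Let the kicker play Low with probability p. Expected payoff against Left: 3p + 6(1−p) = −3p + 6; against Right: 5p + 0(1−p) = 5p.
Setting these equal: −3p + 6 = 5p ⇒ −8p = -6 ⇒ p = 3/4, and the value is (-3)·(3/4) + 6 = 15/4.
For the keeper: with q = P(Left), equating Low's and High's payoffs gives −2q + 5 = 6q ⇒ q = 5/8.

5/8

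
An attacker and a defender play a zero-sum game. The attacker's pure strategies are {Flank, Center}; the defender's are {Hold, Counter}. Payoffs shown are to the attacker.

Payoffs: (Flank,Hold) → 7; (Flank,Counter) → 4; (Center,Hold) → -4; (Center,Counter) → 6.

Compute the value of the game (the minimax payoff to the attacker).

Row minima: Flank → 4, Center → -4; maximin = 4.
Column maxima: Hold → 7, Counter → 6; minimax = 6.
4 ≠ 6, so there is no saddle point; optimal play is mixed.
Let the attacker play Flank with probability p. Expected payoff against Hold: 7p + (-4)(1−p) = 11p − 4; against Counter: 4p + 6(1−p) = −2p + 6.
Setting these equal: 11p − 4 = −2p + 6 ⇒ 13p = 10 ⇒ p = 10/13, and the value is (11)·(10/13) − 4 = 58/13.
For the defender: with q = P(Hold), equating Flank's and Center's payoffs gives 3q + 4 = −10q + 6 ⇒ q = 2/13.

58/13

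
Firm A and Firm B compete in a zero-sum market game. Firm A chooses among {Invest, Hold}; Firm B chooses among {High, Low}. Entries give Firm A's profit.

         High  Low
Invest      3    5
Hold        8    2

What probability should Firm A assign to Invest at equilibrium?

Row minima: Invest → 3, Hold → 2; maximin = 3.
Column maxima: High → 8, Low → 5; minimax = 5.
3 ≠ 5, so there is no saddle point; optimal play is mixed.
Let Firm A play Invest with probability p. Expected payoff against High: 3p + 8(1−p) = −5p + 8; against Low: 5p + 2(1−p) = 3p + 2.
Setting these equal: −5p + 8 = 3p + 2 ⇒ −8p = -6 ⇒ p = 3/4, and the value is (-5)·(3/4) + 8 = 17/4.
For Firm B: with q = P(High), equating Invest's and Hold's payoffs gives −2q + 5 = 6q + 2 ⇒ q = 3/8.

3/4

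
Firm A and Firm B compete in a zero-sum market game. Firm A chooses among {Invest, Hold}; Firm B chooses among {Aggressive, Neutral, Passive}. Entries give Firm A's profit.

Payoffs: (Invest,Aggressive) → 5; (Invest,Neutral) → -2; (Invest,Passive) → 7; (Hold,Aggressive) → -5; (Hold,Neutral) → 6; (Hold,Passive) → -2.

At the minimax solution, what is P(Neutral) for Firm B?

5/9

Row minima: Invest → -2, Hold → -5; maximin = -2.
Column maxima: Aggressive → 5, Neutral → 6, Passive → 7; minimax = 5.
-2 ≠ 5, so there is no saddle point; optimal play is mixed.
Passive is strictly dominated by Aggressive (it gives Firm A strictly more in every row), so Firm B never plays it.
On the remaining 2×2 (Invest, Hold vs Aggressive, Neutral):
Let Firm A play Invest with probability p. Expected payoff against Aggressive: 5p + (-5)(1−p) = 10p − 5; against Neutral: (-2)p + 6(1−p) = −8p + 6.
Setting these equal: 10p − 5 = −8p + 6 ⇒ 18p = 11 ⇒ p = 11/18, and the value is (10)·(11/18) − 5 = 10/9.
For Firm B: with q = P(Aggressive), equating Invest's and Hold's payoffs gives 7q − 2 = −11q + 6 ⇒ q = 4/9.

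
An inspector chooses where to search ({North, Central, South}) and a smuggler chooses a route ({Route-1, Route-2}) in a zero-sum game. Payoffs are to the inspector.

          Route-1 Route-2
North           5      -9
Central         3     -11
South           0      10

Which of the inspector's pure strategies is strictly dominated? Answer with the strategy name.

North gives a strictly higher payoff than Central against every column: 5 > 3, -9 > -11.
So Central is strictly dominated and the inspector never plays it.

Central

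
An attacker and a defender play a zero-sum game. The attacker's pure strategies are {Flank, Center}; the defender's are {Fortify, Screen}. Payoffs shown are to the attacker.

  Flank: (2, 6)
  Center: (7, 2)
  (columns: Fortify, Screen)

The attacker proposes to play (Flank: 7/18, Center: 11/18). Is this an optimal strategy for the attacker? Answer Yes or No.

Against Fortify this mix gives (7/18)·2 + (11/18)·7 = 91/18.
Against Screen this mix gives (7/18)·6 + (11/18)·2 = 32/9.
The defender will play Screen, holding the attacker to 32/9. Shifting weight toward the row that does better against Screen would raise this floor (the equalizing mix achieves 38/9 against both Screen and Fortify), so the proposed strategy is not optimal.

No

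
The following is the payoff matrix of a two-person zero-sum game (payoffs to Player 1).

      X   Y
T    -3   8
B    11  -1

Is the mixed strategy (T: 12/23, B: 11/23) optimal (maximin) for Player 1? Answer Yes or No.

Yes

Against X this mix gives (12/23)·(-3) + (11/23)·11 = 85/23.
Against Y this mix gives (12/23)·8 + (11/23)·(-1) = 85/23.
All of Player 2's active replies (X, Y) yield 85/23, and no column does worse for Player 1. The mix makes Player 2 indifferent and guarantees 85/23, so it is optimal.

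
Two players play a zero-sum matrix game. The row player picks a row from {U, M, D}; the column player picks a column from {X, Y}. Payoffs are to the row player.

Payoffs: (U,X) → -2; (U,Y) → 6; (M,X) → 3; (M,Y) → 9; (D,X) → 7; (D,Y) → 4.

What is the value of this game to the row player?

17/3

Row minima: U → -2, M → 3, D → 4; maximin = 4.
Column maxima: X → 7, Y → 9; minimax = 7.
4 ≠ 7, so there is no saddle point; optimal play is mixed.
U is strictly dominated by M, so the row player never plays it.
On the remaining 2×2 (M, D vs X, Y):
Let the row player play M with probability p. Expected payoff against X: 3p + 7(1−p) = −4p + 7; against Y: 9p + 4(1−p) = 5p + 4.
Setting these equal: −4p + 7 = 5p + 4 ⇒ −9p = -3 ⇒ p = 1/3, and the value is (-4)·(1/3) + 7 = 17/3.
For the column player: with q = P(X), equating M's and D's payoffs gives −6q + 9 = 3q + 4 ⇒ q = 5/9.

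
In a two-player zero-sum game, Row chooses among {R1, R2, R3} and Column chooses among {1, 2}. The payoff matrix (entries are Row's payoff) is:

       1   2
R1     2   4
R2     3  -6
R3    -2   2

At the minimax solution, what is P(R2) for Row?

Row minima: R1 → 2, R2 → -6, R3 → -2; maximin = 2.
Column maxima: 1 → 3, 2 → 4; minimax = 3.
2 ≠ 3, so there is no saddle point; optimal play is mixed.
R3 is strictly dominated by R1, so Row never plays it.
On the remaining 2×2 (R1, R2 vs 1, 2):
Let Row play R1 with probability p. Expected payoff against 1: 2p + 3(1−p) = −p + 3; against 2: 4p + (-6)(1−p) = 10p − 6.
Setting these equal: −p + 3 = 10p − 6 ⇒ −11p = -9 ⇒ p = 9/11, and the value is (-1)·(9/11) + 3 = 24/11.
For Column: with q = P(1), equating R1's and R2's payoffs gives −2q + 4 = 9q − 6 ⇒ q = 10/11.

2/11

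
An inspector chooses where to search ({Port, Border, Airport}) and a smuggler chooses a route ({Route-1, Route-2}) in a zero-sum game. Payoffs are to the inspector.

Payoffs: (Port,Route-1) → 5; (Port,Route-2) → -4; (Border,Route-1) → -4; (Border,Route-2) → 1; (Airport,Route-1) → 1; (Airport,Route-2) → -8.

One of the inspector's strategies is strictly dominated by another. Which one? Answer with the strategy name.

Airport

Port gives a strictly higher payoff than Airport against every column: 5 > 1, -4 > -8.
So Airport is strictly dominated and the inspector never plays it.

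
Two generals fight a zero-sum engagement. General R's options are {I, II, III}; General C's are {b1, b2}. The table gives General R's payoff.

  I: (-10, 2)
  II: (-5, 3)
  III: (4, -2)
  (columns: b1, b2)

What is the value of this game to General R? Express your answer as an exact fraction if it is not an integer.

Row minima: I → -10, II → -5, III → -2; maximin = -2.
Column maxima: b1 → 4, b2 → 3; minimax = 3.
-2 ≠ 3, so there is no saddle point; optimal play is mixed.
I is strictly dominated by II, so General R never plays it.
On the remaining 2×2 (II, III vs b1, b2):
Let General R play II with probability p. Expected payoff against b1: (-5)p + 4(1−p) = −9p + 4; against b2: 3p + (-2)(1−p) = 5p − 2.
Setting these equal: −9p + 4 = 5p − 2 ⇒ −14p = -6 ⇒ p = 3/7, and the value is (-9)·(3/7) + 4 = 1/7.
For General C: with q = P(b1), equating II's and III's payoffs gives −8q + 3 = 6q − 2 ⇒ q = 5/14.

1/7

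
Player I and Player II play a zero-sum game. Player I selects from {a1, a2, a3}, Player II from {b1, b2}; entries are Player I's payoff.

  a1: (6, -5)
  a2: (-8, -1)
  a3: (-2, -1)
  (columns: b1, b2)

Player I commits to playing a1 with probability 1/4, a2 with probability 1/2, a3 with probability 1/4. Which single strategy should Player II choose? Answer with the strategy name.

If Player II plays b1, Player I's expected payoff is (1/4)·6 + (1/2)·(-8) + (1/4)·(-2) = -3.
If Player II plays b2, Player I's expected payoff is (1/4)·(-5) + (1/2)·(-1) + (1/4)·(-1) = -2.
Player II minimizes Player I's payoff; the smallest is -3, so the best response is b1.

b1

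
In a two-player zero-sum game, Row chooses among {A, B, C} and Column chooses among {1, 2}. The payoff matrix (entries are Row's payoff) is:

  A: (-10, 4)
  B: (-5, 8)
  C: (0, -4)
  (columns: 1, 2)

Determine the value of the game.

Row minima: A → -10, B → -5, C → -4; maximin = -4.
Column maxima: 1 → 0, 2 → 8; minimax = 0.
-4 ≠ 0, so there is no saddle point; optimal play is mixed.
A is strictly dominated by B, so Row never plays it.
On the remaining 2×2 (B, C vs 1, 2):
Let Row play B with probability p. Expected payoff against 1: (-5)p + 0(1−p) = −5p; against 2: 8p + (-4)(1−p) = 12p − 4.
Setting these equal: −5p = 12p − 4 ⇒ −17p = -4 ⇒ p = 4/17, and the value is (-5)·(4/17) = -20/17.
For Column: with q = P(1), equating B's and C's payoffs gives −13q + 8 = 4q − 4 ⇒ q = 12/17.

-20/17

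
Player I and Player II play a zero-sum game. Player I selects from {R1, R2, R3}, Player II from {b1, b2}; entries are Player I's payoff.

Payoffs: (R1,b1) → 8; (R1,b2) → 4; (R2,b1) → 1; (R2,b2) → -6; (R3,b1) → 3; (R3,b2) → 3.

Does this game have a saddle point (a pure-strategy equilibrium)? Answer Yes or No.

Row minima: R1 → 4, R2 → -6, R3 → 3; maximin = 4.
Column maxima: b1 → 8, b2 → 4; minimax = 4.
maximin = minimax = 4, so a saddle point exists.

Yes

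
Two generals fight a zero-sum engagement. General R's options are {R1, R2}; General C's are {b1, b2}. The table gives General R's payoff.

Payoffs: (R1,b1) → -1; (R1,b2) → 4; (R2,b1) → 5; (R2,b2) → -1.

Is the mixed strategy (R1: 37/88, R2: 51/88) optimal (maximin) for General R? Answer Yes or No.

Against b1 this mix gives (37/88)·(-1) + (51/88)·5 = 109/44.
Against b2 this mix gives (37/88)·4 + (51/88)·(-1) = 97/88.
General C will play b2, holding General R to 97/88. Shifting weight toward the row that does better against b2 would raise this floor (the equalizing mix achieves 19/11 against both b2 and b1), so the proposed strategy is not optimal.

No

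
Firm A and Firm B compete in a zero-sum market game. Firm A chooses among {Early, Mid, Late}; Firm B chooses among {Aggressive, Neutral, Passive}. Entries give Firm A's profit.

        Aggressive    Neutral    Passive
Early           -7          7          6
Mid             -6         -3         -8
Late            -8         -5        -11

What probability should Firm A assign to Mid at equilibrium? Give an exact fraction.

13/15

Row minima: Early → -7, Mid → -8, Late → -11; maximin = -7.
Column maxima: Aggressive → -6, Neutral → 7, Passive → 6; minimax = -6.
-7 ≠ -6, so there is no saddle point; optimal play is mixed.
Late is strictly dominated by Early, so Firm A never plays it.
Neutral is strictly dominated by Aggressive (it gives Firm A strictly more in every row), so Firm B never plays it.
On the remaining 2×2 (Early, Mid vs Aggressive, Passive):
Let Firm A play Early with probability p. Expected payoff against Aggressive: (-7)p + (-6)(1−p) = −p − 6; against Passive: 6p + (-8)(1−p) = 14p − 8.
Setting these equal: −p − 6 = 14p − 8 ⇒ −15p = -2 ⇒ p = 2/15, and the value is (-1)·(2/15) − 6 = -92/15.
For Firm B: with q = P(Aggressive), equating Early's and Mid's payoffs gives −13q + 6 = 2q − 8 ⇒ q = 14/15.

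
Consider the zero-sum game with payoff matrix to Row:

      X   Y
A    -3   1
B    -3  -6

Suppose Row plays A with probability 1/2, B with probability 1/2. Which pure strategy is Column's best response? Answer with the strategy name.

X

If Column plays X, Row's expected payoff is (1/2)·(-3) + (1/2)·(-3) = -3.
If Column plays Y, Row's expected payoff is (1/2)·1 + (1/2)·(-6) = -5/2.
Column minimizes Row's payoff; the smallest is -3, so the best response is X.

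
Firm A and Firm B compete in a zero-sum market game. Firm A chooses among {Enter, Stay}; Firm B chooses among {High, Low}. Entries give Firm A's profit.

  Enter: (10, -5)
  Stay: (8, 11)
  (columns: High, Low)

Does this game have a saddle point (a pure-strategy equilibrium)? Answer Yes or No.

Row minima: Enter → -5, Stay → 8; maximin = 8.
Column maxima: High → 10, Low → 11; minimax = 10.
8 ≠ 10, so no pure-strategy equilibrium exists.

No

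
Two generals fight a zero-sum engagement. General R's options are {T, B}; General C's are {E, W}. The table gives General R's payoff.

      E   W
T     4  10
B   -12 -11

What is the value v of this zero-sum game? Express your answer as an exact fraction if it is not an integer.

Row minima: T → 4, B → -12; maximin = 4.
Column maxima: E → 4, W → 10; minimax = 4.
Since maximin = minimax = 4, there is a saddle point and the value is 4.

4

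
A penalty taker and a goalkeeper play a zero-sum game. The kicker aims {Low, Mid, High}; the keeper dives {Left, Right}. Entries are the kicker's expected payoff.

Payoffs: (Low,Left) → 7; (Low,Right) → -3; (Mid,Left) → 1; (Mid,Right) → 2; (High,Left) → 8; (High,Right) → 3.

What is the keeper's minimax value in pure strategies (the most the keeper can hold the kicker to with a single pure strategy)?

3

Column maxima: Left → 8, Right → 3.
The smallest of these is 3.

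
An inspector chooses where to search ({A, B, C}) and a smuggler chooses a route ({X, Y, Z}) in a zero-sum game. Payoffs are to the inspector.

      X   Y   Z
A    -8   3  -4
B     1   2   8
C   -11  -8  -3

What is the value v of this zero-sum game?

1

Row minima: A → -8, B → 1, C → -11; maximin = 1.
Column maxima: X → 1, Y → 3, Z → 8; minimax = 1.
Since maximin = minimax = 1, there is a saddle point and the value is 1.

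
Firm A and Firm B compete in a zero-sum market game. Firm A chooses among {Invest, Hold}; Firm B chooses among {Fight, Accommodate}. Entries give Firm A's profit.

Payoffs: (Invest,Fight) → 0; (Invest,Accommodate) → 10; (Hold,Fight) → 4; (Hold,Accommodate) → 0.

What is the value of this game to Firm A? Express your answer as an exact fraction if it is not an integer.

20/7

Row minima: Invest → 0, Hold → 0; maximin = 0.
Column maxima: Fight → 4, Accommodate → 10; minimax = 4.
0 ≠ 4, so there is no saddle point; optimal play is mixed.
Let Firm A play Invest with probability p. Expected payoff against Fight: 0p + 4(1−p) = −4p + 4; against Accommodate: 10p + 0(1−p) = 10p.
Setting these equal: −4p + 4 = 10p ⇒ −14p = -4 ⇒ p = 2/7, and the value is (-4)·(2/7) + 4 = 20/7.
For Firm B: with q = P(Fight), equating Invest's and Hold's payoffs gives −10q + 10 = 4q ⇒ q = 5/7.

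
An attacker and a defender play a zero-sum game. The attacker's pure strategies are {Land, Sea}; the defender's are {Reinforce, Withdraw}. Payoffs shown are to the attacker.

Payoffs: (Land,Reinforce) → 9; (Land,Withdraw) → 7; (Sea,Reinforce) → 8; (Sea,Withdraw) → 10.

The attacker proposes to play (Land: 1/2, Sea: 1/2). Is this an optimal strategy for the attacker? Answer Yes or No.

Yes

Against Reinforce this mix gives (1/2)·9 + (1/2)·8 = 17/2.
Against Withdraw this mix gives (1/2)·7 + (1/2)·10 = 17/2.
All of the defender's active replies (Reinforce, Withdraw) yield 17/2, and no column does worse for the attacker. The mix makes the defender indifferent and guarantees 17/2, so it is optimal.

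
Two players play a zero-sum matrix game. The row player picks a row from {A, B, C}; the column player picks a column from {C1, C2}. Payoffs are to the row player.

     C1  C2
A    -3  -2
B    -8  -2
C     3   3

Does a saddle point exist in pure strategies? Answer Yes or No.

Row minima: A → -3, B → -8, C → 3; maximin = 3.
Column maxima: C1 → 3, C2 → 3; minimax = 3.
maximin = minimax = 3, so a saddle point exists.

Yes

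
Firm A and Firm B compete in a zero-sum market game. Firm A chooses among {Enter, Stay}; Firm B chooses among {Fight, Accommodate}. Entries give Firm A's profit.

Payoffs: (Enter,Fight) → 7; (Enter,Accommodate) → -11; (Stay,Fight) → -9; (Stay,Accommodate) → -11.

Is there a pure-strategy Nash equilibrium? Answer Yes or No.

Row minima: Enter → -11, Stay → -11; maximin = -11.
Column maxima: Fight → 7, Accommodate → -11; minimax = -11.
maximin = minimax = -11, so a saddle point exists.

Yes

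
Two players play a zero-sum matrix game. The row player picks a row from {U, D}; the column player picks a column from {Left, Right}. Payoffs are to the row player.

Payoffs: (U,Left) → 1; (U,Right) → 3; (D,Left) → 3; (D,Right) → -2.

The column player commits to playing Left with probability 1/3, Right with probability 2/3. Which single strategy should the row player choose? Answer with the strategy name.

Expected payoff of U: (1/3)·1 + (2/3)·3 = 7/3.
Expected payoff of D: (1/3)·3 + (2/3)·(-2) = -1/3.
The largest is 7/3, so the row player's best response is U.

U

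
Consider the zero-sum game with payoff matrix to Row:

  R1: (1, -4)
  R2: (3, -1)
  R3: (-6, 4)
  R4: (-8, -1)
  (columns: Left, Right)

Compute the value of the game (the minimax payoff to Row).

3/7

Row minima: R1 → -4, R2 → -1, R3 → -6, R4 → -8; maximin = -1.
Column maxima: Left → 3, Right → 4; minimax = 3.
-1 ≠ 3, so there is no saddle point; optimal play is mixed.
R1 is strictly dominated by R2, so Row never plays it.
R4 is strictly dominated by R3, so Row never plays it.
On the remaining 2×2 (R2, R3 vs Left, Right):
Let Row play R2 with probability p. Expected payoff against Left: 3p + (-6)(1−p) = 9p − 6; against Right: (-1)p + 4(1−p) = −5p + 4.
Setting these equal: 9p − 6 = −5p + 4 ⇒ 14p = 10 ⇒ p = 5/7, and the value is (9)·(5/7) − 6 = 3/7.
For Column: with q = P(Left), equating R2's and R3's payoffs gives 4q − 1 = −10q + 4 ⇒ q = 5/14.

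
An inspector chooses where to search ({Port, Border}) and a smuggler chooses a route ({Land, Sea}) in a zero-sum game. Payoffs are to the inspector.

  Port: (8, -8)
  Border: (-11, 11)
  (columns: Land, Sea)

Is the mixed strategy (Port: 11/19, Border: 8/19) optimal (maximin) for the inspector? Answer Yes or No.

Against Land this mix gives (11/19)·8 + (8/19)·(-11) = 0.
Against Sea this mix gives (11/19)·(-8) + (8/19)·11 = 0.
All of the smuggler's active replies (Land, Sea) yield 0, and no column does worse for the inspector. The mix makes the smuggler indifferent and guarantees 0, so it is optimal.

Yes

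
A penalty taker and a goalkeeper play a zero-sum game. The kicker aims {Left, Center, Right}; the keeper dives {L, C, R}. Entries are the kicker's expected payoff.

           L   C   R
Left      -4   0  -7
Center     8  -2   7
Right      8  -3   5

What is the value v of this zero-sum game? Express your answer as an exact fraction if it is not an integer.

Row minima: Left → -7, Center → -2, Right → -3; maximin = -2.
Column maxima: L → 8, C → 0, R → 7; minimax = 0.
-2 ≠ 0, so there is no saddle point; optimal play is mixed.
L is strictly dominated by R (it gives the kicker strictly more in every row), so the keeper never plays it.
With L eliminated, Right is strictly dominated by Center (Center gives the kicker strictly more in every remaining column), so the kicker never plays it.
On the remaining 2×2 (Left, Center vs C, R):
Let the kicker play Left with probability p. Expected payoff against C: 0p + (-2)(1−p) = 2p − 2; against R: (-7)p + 7(1−p) = −14p + 7.
Setting these equal: 2p − 2 = −14p + 7 ⇒ 16p = 9 ⇒ p = 9/16, and the value is (2)·(9/16) − 2 = -7/8.
For the keeper: with q = P(C), equating Left's and Center's payoffs gives 7q − 7 = −9q + 7 ⇒ q = 7/8.

-7/8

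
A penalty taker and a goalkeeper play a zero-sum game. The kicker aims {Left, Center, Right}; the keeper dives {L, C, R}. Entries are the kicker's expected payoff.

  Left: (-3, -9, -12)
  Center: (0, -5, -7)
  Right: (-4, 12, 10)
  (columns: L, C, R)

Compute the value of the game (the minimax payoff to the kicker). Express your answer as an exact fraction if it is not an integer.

Row minima: Left → -12, Center → -7, Right → -4; maximin = -4.
Column maxima: L → 0, C → 12, R → 10; minimax = 0.
-4 ≠ 0, so there is no saddle point; optimal play is mixed.
Left is strictly dominated by Center, so the kicker never plays it.
C is strictly dominated by R (it gives the kicker strictly more in every row), so the keeper never plays it.
On the remaining 2×2 (Center, Right vs L, R):
Let the kicker play Center with probability p. Expected payoff against L: 0p + (-4)(1−p) = 4p − 4; against R: (-7)p + 10(1−p) = −17p + 10.
Setting these equal: 4p − 4 = −17p + 10 ⇒ 21p = 14 ⇒ p = 2/3, and the value is (4)·(2/3) − 4 = -4/3.
For the keeper: with q = P(L), equating Center's and Right's payoffs gives 7q − 7 = −14q + 10 ⇒ q = 17/21.

-4/3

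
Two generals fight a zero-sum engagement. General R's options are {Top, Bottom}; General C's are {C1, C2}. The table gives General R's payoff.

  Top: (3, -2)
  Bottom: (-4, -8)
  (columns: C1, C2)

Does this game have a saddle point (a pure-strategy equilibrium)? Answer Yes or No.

Row minima: Top → -2, Bottom → -8; maximin = -2.
Column maxima: C1 → 3, C2 → -2; minimax = -2.
maximin = minimax = -2, so a saddle point exists.

Yes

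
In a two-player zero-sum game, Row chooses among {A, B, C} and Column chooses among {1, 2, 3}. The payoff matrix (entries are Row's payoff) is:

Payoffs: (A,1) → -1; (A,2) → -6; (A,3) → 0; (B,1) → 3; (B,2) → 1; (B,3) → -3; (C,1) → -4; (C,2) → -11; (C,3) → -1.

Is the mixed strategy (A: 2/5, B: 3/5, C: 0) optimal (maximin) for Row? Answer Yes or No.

Yes

Against 1 this mix gives (2/5)·(-1) + (3/5)·3 = 7/5.
Against 2 this mix gives (2/5)·(-6) + (3/5)·1 = -9/5.
Against 3 this mix gives (2/5)·0 + (3/5)·(-3) = -9/5.
All of Column's active replies (2, 3) yield -9/5, and no column does worse for Row. The mix makes Column indifferent and guarantees -9/5, so it is optimal.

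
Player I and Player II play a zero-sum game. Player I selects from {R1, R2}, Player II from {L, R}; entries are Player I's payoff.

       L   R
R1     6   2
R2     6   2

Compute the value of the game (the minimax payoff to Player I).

2

Row minima: R1 → 2, R2 → 2; maximin = 2.
Column maxima: L → 6, R → 2; minimax = 2.
Since maximin = minimax = 2, there is a saddle point and the value is 2.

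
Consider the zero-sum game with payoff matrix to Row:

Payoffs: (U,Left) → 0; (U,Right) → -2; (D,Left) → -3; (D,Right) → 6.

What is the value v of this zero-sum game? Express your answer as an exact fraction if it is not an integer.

-6/11

Row minima: U → -2, D → -3; maximin = -2.
Column maxima: Left → 0, Right → 6; minimax = 0.
-2 ≠ 0, so there is no saddle point; optimal play is mixed.
Let Row play U with probability p. Expected payoff against Left: 0p + (-3)(1−p) = 3p − 3; against Right: (-2)p + 6(1−p) = −8p + 6.
Setting these equal: 3p − 3 = −8p + 6 ⇒ 11p = 9 ⇒ p = 9/11, and the value is (3)·(9/11) − 3 = -6/11.
For Column: with q = P(Left), equating U's and D's payoffs gives 2q − 2 = −9q + 6 ⇒ q = 8/11.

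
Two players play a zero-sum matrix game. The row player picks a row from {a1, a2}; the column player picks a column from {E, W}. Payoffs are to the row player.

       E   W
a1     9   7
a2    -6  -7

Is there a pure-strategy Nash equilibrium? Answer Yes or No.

Row minima: a1 → 7, a2 → -7; maximin = 7.
Column maxima: E → 9, W → 7; minimax = 7.
maximin = minimax = 7, so a saddle point exists.

Yes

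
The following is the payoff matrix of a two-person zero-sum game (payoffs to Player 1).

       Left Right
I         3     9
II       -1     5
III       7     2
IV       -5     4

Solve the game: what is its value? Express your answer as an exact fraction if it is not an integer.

57/11

Row minima: I → 3, II → -1, III → 2, IV → -5; maximin = 3.
Column maxima: Left → 7, Right → 9; minimax = 7.
3 ≠ 7, so there is no saddle point; optimal play is mixed.
II is strictly dominated by I, so Player 1 never plays it.
IV is strictly dominated by I, so Player 1 never plays it.
On the remaining 2×2 (I, III vs Left, Right):
Let Player 1 play I with probability p. Expected payoff against Left: 3p + 7(1−p) = −4p + 7; against Right: 9p + 2(1−p) = 7p + 2.
Setting these equal: −4p + 7 = 7p + 2 ⇒ −11p = -5 ⇒ p = 5/11, and the value is (-4)·(5/11) + 7 = 57/11.
For Player 2: with q = P(Left), equating I's and III's payoffs gives −6q + 9 = 5q + 2 ⇒ q = 7/11.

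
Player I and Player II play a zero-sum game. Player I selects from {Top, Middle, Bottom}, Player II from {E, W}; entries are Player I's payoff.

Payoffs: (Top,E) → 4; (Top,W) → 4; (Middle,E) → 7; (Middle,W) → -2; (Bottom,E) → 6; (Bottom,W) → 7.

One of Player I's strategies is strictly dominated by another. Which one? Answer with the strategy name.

Bottom gives a strictly higher payoff than Top against every column: 6 > 4, 7 > 4.
So Top is strictly dominated and Player I never plays it.

Top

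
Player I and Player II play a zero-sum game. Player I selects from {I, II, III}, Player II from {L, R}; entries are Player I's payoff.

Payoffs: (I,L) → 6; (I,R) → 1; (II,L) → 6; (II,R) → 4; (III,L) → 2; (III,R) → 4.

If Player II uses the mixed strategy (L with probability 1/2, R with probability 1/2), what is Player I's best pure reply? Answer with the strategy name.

Expected payoff of I: (1/2)·6 + (1/2)·1 = 7/2.
Expected payoff of II: (1/2)·6 + (1/2)·4 = 5.
Expected payoff of III: (1/2)·2 + (1/2)·4 = 3.
The largest is 5, so Player I's best response is II.

II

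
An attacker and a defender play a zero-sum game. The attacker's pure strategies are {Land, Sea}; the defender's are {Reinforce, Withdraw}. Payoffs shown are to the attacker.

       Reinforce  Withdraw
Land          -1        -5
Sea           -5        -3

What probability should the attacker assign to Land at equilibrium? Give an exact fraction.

Row minima: Land → -5, Sea → -5; maximin = -5.
Column maxima: Reinforce → -1, Withdraw → -3; minimax = -3.
-5 ≠ -3, so there is no saddle point; optimal play is mixed.
Let the attacker play Land with probability p. Expected payoff against Reinforce: (-1)p + (-5)(1−p) = 4p − 5; against Withdraw: (-5)p + (-3)(1−p) = −2p − 3.
Setting these equal: 4p − 5 = −2p − 3 ⇒ 6p = 2 ⇒ p = 1/3, and the value is (4)·(1/3) − 5 = -11/3.
For the defender: with q = P(Reinforce), equating Land's and Sea's payoffs gives 4q − 5 = −2q − 3 ⇒ q = 1/3.

1/3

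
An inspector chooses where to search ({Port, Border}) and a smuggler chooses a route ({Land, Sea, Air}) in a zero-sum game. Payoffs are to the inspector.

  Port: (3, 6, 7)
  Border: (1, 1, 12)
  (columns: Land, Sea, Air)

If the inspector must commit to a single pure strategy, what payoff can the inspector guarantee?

Row minima: Port → 3, Border → 1.
The best of these is 3.

3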